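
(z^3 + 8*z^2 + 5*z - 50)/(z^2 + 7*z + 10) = (z^2 + 3*z - 10)/(z + 2)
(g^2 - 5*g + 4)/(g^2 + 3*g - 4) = (g - 4)/(g + 4)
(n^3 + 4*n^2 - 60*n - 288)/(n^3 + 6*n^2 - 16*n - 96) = (n^2 - 2*n - 48)/(n^2 - 16)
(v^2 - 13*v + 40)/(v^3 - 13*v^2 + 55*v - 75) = (v - 8)/(v^2 - 8*v + 15)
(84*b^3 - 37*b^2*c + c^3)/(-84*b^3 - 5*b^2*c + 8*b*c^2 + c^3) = (-4*b + c)/(4*b + c)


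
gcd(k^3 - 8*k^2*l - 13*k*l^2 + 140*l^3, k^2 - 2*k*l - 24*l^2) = k + 4*l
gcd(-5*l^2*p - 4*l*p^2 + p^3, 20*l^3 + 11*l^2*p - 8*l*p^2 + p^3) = -5*l^2 - 4*l*p + p^2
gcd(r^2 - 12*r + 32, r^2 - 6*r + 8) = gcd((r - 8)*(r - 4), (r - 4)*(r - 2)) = r - 4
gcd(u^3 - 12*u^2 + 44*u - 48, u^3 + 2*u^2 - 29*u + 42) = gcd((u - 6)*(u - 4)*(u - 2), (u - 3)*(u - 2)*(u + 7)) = u - 2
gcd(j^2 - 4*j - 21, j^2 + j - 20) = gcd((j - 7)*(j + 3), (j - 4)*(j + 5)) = 1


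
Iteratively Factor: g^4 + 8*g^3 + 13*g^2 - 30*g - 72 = (g - 2)*(g^3 + 10*g^2 + 33*g + 36) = (g - 2)*(g + 4)*(g^2 + 6*g + 9) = (g - 2)*(g + 3)*(g + 4)*(g + 3)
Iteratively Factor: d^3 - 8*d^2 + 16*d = (d - 4)*(d^2 - 4*d) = (d - 4)^2*(d)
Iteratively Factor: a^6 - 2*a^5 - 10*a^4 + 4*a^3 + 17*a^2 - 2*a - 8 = (a + 2)*(a^5 - 4*a^4 - 2*a^3 + 8*a^2 + a - 4) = (a - 1)*(a + 2)*(a^4 - 3*a^3 - 5*a^2 + 3*a + 4) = (a - 1)*(a + 1)*(a + 2)*(a^3 - 4*a^2 - a + 4) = (a - 1)*(a + 1)^2*(a + 2)*(a^2 - 5*a + 4) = (a - 4)*(a - 1)*(a + 1)^2*(a + 2)*(a - 1)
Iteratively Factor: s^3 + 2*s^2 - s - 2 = (s - 1)*(s^2 + 3*s + 2) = (s - 1)*(s + 2)*(s + 1)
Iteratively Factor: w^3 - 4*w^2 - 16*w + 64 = (w - 4)*(w^2 - 16) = (w - 4)^2*(w + 4)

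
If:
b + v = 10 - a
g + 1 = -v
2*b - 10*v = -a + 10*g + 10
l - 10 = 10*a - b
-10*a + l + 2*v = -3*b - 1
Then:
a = 31/2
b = -31/4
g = -13/4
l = 691/4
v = 9/4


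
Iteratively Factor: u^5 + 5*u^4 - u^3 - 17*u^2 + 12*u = (u + 4)*(u^4 + u^3 - 5*u^2 + 3*u) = (u + 3)*(u + 4)*(u^3 - 2*u^2 + u) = (u - 1)*(u + 3)*(u + 4)*(u^2 - u) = (u - 1)^2*(u + 3)*(u + 4)*(u)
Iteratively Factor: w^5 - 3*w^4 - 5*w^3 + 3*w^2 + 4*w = (w - 4)*(w^4 + w^3 - w^2 - w) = (w - 4)*(w + 1)*(w^3 - w) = (w - 4)*(w - 1)*(w + 1)*(w^2 + w) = (w - 4)*(w - 1)*(w + 1)^2*(w)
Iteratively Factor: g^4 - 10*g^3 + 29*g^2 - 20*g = (g - 5)*(g^3 - 5*g^2 + 4*g) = (g - 5)*(g - 1)*(g^2 - 4*g) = (g - 5)*(g - 4)*(g - 1)*(g)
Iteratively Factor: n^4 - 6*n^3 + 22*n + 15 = (n - 5)*(n^3 - n^2 - 5*n - 3) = (n - 5)*(n + 1)*(n^2 - 2*n - 3) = (n - 5)*(n + 1)^2*(n - 3)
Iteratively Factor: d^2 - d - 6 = (d + 2)*(d - 3)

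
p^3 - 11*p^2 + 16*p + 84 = (p - 7)*(p - 6)*(p + 2)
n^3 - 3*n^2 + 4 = (n - 2)^2*(n + 1)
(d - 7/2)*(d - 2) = d^2 - 11*d/2 + 7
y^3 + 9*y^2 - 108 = (y - 3)*(y + 6)^2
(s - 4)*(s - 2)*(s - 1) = s^3 - 7*s^2 + 14*s - 8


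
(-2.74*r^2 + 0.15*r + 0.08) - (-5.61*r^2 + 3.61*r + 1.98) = 2.87*r^2 - 3.46*r - 1.9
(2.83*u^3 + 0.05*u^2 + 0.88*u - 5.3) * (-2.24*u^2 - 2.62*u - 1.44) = -6.3392*u^5 - 7.5266*u^4 - 6.1774*u^3 + 9.4944*u^2 + 12.6188*u + 7.632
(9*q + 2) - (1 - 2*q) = 11*q + 1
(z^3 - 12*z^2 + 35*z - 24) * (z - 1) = z^4 - 13*z^3 + 47*z^2 - 59*z + 24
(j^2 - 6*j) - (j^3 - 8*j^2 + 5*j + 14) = -j^3 + 9*j^2 - 11*j - 14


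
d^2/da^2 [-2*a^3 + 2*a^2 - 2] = 4 - 12*a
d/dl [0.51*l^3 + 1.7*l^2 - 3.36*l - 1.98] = 1.53*l^2 + 3.4*l - 3.36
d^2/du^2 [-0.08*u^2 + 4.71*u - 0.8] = -0.160000000000000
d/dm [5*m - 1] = 5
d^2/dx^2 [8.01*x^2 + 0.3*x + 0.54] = 16.0200000000000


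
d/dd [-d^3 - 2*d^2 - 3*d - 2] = -3*d^2 - 4*d - 3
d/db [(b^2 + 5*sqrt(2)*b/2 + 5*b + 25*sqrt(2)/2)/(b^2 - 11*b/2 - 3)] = (-42*b^2 - 10*sqrt(2)*b^2 - 100*sqrt(2)*b - 24*b - 60 + 245*sqrt(2))/(4*b^4 - 44*b^3 + 97*b^2 + 132*b + 36)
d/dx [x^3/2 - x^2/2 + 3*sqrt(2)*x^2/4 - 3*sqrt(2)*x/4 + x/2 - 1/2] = 3*x^2/2 - x + 3*sqrt(2)*x/2 - 3*sqrt(2)/4 + 1/2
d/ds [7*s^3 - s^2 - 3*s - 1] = 21*s^2 - 2*s - 3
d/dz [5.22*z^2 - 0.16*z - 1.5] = 10.44*z - 0.16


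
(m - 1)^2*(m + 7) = m^3 + 5*m^2 - 13*m + 7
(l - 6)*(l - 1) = l^2 - 7*l + 6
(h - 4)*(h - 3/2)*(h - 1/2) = h^3 - 6*h^2 + 35*h/4 - 3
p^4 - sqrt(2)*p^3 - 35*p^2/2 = p^2*(p - 7*sqrt(2)/2)*(p + 5*sqrt(2)/2)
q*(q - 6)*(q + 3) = q^3 - 3*q^2 - 18*q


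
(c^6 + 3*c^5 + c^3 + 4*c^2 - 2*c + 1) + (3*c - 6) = c^6 + 3*c^5 + c^3 + 4*c^2 + c - 5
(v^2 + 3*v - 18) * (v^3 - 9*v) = v^5 + 3*v^4 - 27*v^3 - 27*v^2 + 162*v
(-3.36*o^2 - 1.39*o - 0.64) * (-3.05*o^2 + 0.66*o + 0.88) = 10.248*o^4 + 2.0219*o^3 - 1.9222*o^2 - 1.6456*o - 0.5632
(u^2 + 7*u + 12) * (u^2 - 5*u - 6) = u^4 + 2*u^3 - 29*u^2 - 102*u - 72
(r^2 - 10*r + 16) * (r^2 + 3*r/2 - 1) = r^4 - 17*r^3/2 + 34*r - 16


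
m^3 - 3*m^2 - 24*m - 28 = (m - 7)*(m + 2)^2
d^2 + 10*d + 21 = (d + 3)*(d + 7)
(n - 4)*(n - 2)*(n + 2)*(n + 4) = n^4 - 20*n^2 + 64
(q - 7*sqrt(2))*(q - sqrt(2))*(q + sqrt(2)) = q^3 - 7*sqrt(2)*q^2 - 2*q + 14*sqrt(2)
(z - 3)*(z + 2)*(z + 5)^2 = z^4 + 9*z^3 + 9*z^2 - 85*z - 150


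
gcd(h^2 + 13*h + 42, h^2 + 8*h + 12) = h + 6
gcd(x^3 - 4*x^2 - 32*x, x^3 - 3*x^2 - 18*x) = x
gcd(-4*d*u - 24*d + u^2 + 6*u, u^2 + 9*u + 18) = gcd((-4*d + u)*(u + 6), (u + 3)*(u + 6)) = u + 6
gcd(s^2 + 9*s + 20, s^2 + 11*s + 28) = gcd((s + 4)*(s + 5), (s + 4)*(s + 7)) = s + 4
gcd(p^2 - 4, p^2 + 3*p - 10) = p - 2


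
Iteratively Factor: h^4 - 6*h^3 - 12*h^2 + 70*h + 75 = (h - 5)*(h^3 - h^2 - 17*h - 15) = (h - 5)*(h + 3)*(h^2 - 4*h - 5) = (h - 5)*(h + 1)*(h + 3)*(h - 5)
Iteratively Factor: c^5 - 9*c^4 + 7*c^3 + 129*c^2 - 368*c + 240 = (c - 3)*(c^4 - 6*c^3 - 11*c^2 + 96*c - 80) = (c - 5)*(c - 3)*(c^3 - c^2 - 16*c + 16) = (c - 5)*(c - 3)*(c - 1)*(c^2 - 16) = (c - 5)*(c - 3)*(c - 1)*(c + 4)*(c - 4)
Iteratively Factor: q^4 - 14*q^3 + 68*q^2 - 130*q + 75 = (q - 5)*(q^3 - 9*q^2 + 23*q - 15) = (q - 5)*(q - 1)*(q^2 - 8*q + 15) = (q - 5)^2*(q - 1)*(q - 3)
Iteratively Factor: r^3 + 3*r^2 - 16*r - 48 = (r + 3)*(r^2 - 16) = (r - 4)*(r + 3)*(r + 4)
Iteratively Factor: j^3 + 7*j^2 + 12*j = (j)*(j^2 + 7*j + 12) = j*(j + 3)*(j + 4)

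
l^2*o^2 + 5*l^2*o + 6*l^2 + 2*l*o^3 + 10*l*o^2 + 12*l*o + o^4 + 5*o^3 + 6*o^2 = (l + o)^2*(o + 2)*(o + 3)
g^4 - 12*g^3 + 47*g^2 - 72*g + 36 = (g - 6)*(g - 3)*(g - 2)*(g - 1)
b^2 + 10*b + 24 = (b + 4)*(b + 6)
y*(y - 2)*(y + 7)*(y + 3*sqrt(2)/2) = y^4 + 3*sqrt(2)*y^3/2 + 5*y^3 - 14*y^2 + 15*sqrt(2)*y^2/2 - 21*sqrt(2)*y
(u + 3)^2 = u^2 + 6*u + 9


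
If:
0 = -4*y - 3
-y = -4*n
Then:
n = -3/16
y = -3/4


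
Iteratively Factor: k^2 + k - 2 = (k - 1)*(k + 2)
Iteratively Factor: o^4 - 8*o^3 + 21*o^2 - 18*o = (o - 3)*(o^3 - 5*o^2 + 6*o) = o*(o - 3)*(o^2 - 5*o + 6) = o*(o - 3)*(o - 2)*(o - 3)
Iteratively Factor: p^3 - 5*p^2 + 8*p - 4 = (p - 2)*(p^2 - 3*p + 2) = (p - 2)*(p - 1)*(p - 2)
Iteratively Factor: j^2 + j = (j + 1)*(j)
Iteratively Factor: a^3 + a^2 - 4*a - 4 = (a - 2)*(a^2 + 3*a + 2) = (a - 2)*(a + 1)*(a + 2)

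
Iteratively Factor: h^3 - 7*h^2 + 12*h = (h - 4)*(h^2 - 3*h) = (h - 4)*(h - 3)*(h)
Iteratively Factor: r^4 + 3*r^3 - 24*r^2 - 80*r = (r + 4)*(r^3 - r^2 - 20*r) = (r - 5)*(r + 4)*(r^2 + 4*r) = (r - 5)*(r + 4)^2*(r)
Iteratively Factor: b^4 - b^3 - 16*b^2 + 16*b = (b - 1)*(b^3 - 16*b) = b*(b - 1)*(b^2 - 16) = b*(b - 1)*(b + 4)*(b - 4)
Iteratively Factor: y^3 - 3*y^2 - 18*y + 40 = (y - 2)*(y^2 - y - 20) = (y - 5)*(y - 2)*(y + 4)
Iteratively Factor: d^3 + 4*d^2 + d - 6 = (d - 1)*(d^2 + 5*d + 6) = (d - 1)*(d + 3)*(d + 2)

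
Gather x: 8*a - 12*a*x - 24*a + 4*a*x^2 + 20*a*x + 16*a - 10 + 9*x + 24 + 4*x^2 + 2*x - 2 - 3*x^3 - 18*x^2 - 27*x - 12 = -3*x^3 + x^2*(4*a - 14) + x*(8*a - 16)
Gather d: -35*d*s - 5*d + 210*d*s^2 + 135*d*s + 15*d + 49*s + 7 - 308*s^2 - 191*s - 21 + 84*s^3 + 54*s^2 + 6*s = d*(210*s^2 + 100*s + 10) + 84*s^3 - 254*s^2 - 136*s - 14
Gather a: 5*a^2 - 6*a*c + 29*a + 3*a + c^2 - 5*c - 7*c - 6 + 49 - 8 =5*a^2 + a*(32 - 6*c) + c^2 - 12*c + 35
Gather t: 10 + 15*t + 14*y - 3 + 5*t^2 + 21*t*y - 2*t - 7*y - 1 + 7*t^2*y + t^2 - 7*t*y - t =t^2*(7*y + 6) + t*(14*y + 12) + 7*y + 6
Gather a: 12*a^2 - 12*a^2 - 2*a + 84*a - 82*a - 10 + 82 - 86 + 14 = 0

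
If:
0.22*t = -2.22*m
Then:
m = -0.0990990990990991*t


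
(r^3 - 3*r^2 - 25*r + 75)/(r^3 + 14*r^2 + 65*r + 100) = (r^2 - 8*r + 15)/(r^2 + 9*r + 20)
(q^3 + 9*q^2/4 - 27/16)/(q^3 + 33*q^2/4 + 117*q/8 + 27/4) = (8*q^2 + 6*q - 9)/(2*(4*q^2 + 27*q + 18))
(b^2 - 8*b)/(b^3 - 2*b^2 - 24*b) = (8 - b)/(-b^2 + 2*b + 24)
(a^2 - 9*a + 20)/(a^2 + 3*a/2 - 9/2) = 2*(a^2 - 9*a + 20)/(2*a^2 + 3*a - 9)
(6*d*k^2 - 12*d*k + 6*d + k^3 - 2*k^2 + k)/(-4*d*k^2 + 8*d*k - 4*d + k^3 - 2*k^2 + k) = (-6*d - k)/(4*d - k)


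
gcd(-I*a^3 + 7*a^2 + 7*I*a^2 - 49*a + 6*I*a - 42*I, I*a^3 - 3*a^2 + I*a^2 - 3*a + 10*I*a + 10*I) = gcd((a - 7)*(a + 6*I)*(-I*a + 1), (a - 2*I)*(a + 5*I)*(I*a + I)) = 1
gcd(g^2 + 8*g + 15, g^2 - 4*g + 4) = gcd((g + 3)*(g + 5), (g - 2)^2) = 1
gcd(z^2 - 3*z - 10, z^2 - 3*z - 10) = z^2 - 3*z - 10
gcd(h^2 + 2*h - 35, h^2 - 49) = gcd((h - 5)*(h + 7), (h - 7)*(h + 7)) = h + 7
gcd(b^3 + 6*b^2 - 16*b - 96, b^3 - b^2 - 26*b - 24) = b + 4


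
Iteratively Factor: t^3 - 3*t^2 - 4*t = (t + 1)*(t^2 - 4*t) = t*(t + 1)*(t - 4)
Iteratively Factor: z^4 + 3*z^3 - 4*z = (z)*(z^3 + 3*z^2 - 4) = z*(z + 2)*(z^2 + z - 2) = z*(z - 1)*(z + 2)*(z + 2)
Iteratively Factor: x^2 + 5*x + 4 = (x + 4)*(x + 1)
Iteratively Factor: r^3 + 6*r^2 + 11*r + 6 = (r + 2)*(r^2 + 4*r + 3) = (r + 1)*(r + 2)*(r + 3)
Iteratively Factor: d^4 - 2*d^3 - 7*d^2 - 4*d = (d + 1)*(d^3 - 3*d^2 - 4*d) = (d + 1)^2*(d^2 - 4*d) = (d - 4)*(d + 1)^2*(d)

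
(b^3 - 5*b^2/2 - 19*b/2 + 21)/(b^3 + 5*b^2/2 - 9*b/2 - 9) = (2*b - 7)/(2*b + 3)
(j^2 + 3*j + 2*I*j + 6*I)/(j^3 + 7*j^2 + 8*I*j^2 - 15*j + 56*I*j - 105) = (j^2 + j*(3 + 2*I) + 6*I)/(j^3 + j^2*(7 + 8*I) + j*(-15 + 56*I) - 105)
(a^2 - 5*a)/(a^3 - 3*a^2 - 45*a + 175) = a/(a^2 + 2*a - 35)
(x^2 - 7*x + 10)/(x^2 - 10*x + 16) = (x - 5)/(x - 8)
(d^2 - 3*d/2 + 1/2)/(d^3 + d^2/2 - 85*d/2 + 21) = (d - 1)/(d^2 + d - 42)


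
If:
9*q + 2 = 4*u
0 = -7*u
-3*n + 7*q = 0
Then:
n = -14/27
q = -2/9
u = 0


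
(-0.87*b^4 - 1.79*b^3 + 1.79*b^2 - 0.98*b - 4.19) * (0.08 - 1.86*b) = 1.6182*b^5 + 3.2598*b^4 - 3.4726*b^3 + 1.966*b^2 + 7.715*b - 0.3352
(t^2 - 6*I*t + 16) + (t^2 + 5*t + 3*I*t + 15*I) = 2*t^2 + 5*t - 3*I*t + 16 + 15*I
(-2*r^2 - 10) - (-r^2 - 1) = -r^2 - 9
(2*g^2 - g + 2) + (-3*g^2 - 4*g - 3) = -g^2 - 5*g - 1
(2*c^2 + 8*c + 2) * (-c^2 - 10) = -2*c^4 - 8*c^3 - 22*c^2 - 80*c - 20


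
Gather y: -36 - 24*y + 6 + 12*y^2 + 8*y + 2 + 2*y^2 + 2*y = 14*y^2 - 14*y - 28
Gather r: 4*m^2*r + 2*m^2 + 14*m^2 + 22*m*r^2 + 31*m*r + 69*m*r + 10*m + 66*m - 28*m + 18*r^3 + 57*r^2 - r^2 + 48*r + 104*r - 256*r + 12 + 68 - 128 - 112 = 16*m^2 + 48*m + 18*r^3 + r^2*(22*m + 56) + r*(4*m^2 + 100*m - 104) - 160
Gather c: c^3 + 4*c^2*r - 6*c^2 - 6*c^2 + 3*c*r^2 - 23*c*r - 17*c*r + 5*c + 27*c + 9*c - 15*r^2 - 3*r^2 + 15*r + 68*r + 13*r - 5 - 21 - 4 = c^3 + c^2*(4*r - 12) + c*(3*r^2 - 40*r + 41) - 18*r^2 + 96*r - 30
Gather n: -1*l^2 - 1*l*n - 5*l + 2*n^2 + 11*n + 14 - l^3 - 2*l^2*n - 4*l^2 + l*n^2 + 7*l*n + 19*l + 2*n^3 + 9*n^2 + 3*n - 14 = -l^3 - 5*l^2 + 14*l + 2*n^3 + n^2*(l + 11) + n*(-2*l^2 + 6*l + 14)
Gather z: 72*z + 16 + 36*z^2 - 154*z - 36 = 36*z^2 - 82*z - 20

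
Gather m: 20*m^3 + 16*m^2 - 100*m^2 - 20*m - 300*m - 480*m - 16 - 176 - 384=20*m^3 - 84*m^2 - 800*m - 576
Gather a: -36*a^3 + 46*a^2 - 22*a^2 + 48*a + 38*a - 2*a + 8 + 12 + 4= -36*a^3 + 24*a^2 + 84*a + 24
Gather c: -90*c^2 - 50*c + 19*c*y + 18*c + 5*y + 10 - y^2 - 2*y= -90*c^2 + c*(19*y - 32) - y^2 + 3*y + 10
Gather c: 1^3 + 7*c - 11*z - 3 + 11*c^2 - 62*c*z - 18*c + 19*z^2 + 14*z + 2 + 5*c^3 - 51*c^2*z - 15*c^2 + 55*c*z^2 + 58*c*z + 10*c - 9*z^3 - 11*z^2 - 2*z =5*c^3 + c^2*(-51*z - 4) + c*(55*z^2 - 4*z - 1) - 9*z^3 + 8*z^2 + z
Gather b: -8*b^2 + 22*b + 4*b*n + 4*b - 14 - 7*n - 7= -8*b^2 + b*(4*n + 26) - 7*n - 21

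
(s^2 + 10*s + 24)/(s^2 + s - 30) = (s + 4)/(s - 5)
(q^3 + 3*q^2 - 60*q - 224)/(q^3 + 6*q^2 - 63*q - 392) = (q + 4)/(q + 7)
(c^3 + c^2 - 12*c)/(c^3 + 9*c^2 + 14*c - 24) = c*(c - 3)/(c^2 + 5*c - 6)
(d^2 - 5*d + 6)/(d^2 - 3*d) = (d - 2)/d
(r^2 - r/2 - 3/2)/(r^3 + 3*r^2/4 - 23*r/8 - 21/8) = 4*(2*r - 3)/(8*r^2 - 2*r - 21)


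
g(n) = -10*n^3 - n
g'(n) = -30*n^2 - 1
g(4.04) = -663.43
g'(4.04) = -490.65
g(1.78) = -58.18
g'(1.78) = -96.05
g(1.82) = -62.11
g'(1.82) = -100.37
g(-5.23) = 1435.79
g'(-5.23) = -821.59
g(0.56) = -2.32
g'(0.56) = -10.41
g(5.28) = -1477.26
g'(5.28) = -837.35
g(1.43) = -30.67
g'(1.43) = -62.35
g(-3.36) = 382.69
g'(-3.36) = -339.69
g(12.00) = -17292.00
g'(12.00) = -4321.00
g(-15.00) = 33765.00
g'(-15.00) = -6751.00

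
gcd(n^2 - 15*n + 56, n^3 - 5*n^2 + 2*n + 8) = 1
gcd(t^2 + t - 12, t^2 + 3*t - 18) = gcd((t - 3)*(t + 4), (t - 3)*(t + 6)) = t - 3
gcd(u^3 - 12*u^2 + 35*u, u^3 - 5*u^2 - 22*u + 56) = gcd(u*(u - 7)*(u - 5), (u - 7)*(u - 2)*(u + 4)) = u - 7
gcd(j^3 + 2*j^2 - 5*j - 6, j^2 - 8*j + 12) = j - 2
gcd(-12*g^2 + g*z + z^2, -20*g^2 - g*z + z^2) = 4*g + z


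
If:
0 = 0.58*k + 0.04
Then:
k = -0.07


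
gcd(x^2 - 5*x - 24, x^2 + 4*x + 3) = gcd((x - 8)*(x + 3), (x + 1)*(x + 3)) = x + 3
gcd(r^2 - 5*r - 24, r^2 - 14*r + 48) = r - 8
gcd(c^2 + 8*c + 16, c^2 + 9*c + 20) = c + 4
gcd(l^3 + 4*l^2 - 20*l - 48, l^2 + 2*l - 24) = l^2 + 2*l - 24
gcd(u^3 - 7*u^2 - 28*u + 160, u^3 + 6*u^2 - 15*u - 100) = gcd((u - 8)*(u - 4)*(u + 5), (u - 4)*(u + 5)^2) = u^2 + u - 20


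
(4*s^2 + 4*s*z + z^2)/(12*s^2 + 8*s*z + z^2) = (2*s + z)/(6*s + z)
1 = 1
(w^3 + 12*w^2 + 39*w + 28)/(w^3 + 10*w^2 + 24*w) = (w^2 + 8*w + 7)/(w*(w + 6))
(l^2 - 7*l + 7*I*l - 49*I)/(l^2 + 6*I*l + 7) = (l - 7)/(l - I)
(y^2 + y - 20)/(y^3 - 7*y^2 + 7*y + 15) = (y^2 + y - 20)/(y^3 - 7*y^2 + 7*y + 15)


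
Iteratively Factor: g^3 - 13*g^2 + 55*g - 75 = (g - 5)*(g^2 - 8*g + 15) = (g - 5)^2*(g - 3)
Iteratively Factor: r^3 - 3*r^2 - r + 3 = (r + 1)*(r^2 - 4*r + 3) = (r - 1)*(r + 1)*(r - 3)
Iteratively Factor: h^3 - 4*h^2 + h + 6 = (h + 1)*(h^2 - 5*h + 6) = (h - 2)*(h + 1)*(h - 3)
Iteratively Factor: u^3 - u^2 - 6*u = (u + 2)*(u^2 - 3*u) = u*(u + 2)*(u - 3)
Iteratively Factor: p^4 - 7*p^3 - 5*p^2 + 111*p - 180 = (p - 3)*(p^3 - 4*p^2 - 17*p + 60) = (p - 3)*(p + 4)*(p^2 - 8*p + 15) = (p - 3)^2*(p + 4)*(p - 5)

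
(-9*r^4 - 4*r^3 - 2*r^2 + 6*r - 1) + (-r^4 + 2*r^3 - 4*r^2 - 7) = -10*r^4 - 2*r^3 - 6*r^2 + 6*r - 8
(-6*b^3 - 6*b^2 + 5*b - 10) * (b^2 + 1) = -6*b^5 - 6*b^4 - b^3 - 16*b^2 + 5*b - 10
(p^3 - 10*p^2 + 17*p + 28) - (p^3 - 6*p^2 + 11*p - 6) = -4*p^2 + 6*p + 34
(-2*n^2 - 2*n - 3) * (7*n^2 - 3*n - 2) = -14*n^4 - 8*n^3 - 11*n^2 + 13*n + 6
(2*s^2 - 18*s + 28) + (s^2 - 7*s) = 3*s^2 - 25*s + 28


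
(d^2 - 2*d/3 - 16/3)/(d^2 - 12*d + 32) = (3*d^2 - 2*d - 16)/(3*(d^2 - 12*d + 32))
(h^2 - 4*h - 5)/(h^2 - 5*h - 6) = (h - 5)/(h - 6)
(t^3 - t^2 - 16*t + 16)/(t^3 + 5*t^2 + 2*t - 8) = (t - 4)/(t + 2)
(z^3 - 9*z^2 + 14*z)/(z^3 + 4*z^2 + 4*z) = (z^2 - 9*z + 14)/(z^2 + 4*z + 4)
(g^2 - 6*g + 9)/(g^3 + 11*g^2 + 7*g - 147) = (g - 3)/(g^2 + 14*g + 49)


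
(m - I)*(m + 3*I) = m^2 + 2*I*m + 3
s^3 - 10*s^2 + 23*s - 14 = (s - 7)*(s - 2)*(s - 1)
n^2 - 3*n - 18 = (n - 6)*(n + 3)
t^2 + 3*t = t*(t + 3)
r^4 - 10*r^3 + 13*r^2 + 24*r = r*(r - 8)*(r - 3)*(r + 1)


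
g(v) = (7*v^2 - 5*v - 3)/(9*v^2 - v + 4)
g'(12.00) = 0.00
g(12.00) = 0.73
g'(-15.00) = 0.00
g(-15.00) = 0.81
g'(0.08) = -0.88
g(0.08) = -0.84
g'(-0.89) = -0.63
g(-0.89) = 0.58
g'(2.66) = 0.13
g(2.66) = 0.51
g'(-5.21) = 0.01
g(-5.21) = 0.84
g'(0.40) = 1.07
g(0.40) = -0.77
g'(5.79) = 0.02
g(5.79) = 0.68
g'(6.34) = 0.02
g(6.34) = 0.69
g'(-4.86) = 0.01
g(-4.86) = 0.84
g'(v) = (1 - 18*v)*(7*v^2 - 5*v - 3)/(9*v^2 - v + 4)^2 + (14*v - 5)/(9*v^2 - v + 4)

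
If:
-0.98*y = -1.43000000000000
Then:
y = 1.46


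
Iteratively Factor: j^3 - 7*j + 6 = (j + 3)*(j^2 - 3*j + 2) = (j - 1)*(j + 3)*(j - 2)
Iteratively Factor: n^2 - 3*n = (n)*(n - 3)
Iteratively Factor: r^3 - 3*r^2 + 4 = (r + 1)*(r^2 - 4*r + 4) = (r - 2)*(r + 1)*(r - 2)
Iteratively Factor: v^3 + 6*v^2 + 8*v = (v)*(v^2 + 6*v + 8) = v*(v + 4)*(v + 2)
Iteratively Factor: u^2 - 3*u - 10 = (u - 5)*(u + 2)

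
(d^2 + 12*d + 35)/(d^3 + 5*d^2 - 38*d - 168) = (d + 5)/(d^2 - 2*d - 24)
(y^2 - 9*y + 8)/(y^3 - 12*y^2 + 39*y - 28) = (y - 8)/(y^2 - 11*y + 28)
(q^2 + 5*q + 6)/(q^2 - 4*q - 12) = (q + 3)/(q - 6)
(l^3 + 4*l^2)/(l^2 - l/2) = 2*l*(l + 4)/(2*l - 1)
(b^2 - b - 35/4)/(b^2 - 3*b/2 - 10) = (b - 7/2)/(b - 4)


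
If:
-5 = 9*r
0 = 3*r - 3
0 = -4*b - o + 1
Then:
No Solution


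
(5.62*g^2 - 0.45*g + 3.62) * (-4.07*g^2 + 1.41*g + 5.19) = -22.8734*g^4 + 9.7557*g^3 + 13.7999*g^2 + 2.7687*g + 18.7878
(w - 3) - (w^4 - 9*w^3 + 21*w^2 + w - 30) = -w^4 + 9*w^3 - 21*w^2 + 27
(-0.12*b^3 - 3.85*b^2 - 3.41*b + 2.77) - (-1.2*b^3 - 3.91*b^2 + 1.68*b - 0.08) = 1.08*b^3 + 0.0600000000000001*b^2 - 5.09*b + 2.85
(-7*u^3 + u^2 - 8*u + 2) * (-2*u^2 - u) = 14*u^5 + 5*u^4 + 15*u^3 + 4*u^2 - 2*u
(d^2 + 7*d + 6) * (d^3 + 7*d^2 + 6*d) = d^5 + 14*d^4 + 61*d^3 + 84*d^2 + 36*d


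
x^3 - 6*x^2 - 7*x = x*(x - 7)*(x + 1)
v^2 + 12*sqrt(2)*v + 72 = (v + 6*sqrt(2))^2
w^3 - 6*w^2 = w^2*(w - 6)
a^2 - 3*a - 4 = (a - 4)*(a + 1)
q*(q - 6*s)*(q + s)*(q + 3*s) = q^4 - 2*q^3*s - 21*q^2*s^2 - 18*q*s^3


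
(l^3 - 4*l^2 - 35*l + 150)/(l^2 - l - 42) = (l^2 - 10*l + 25)/(l - 7)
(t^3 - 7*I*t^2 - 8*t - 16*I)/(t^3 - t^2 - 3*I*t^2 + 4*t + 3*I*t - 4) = (t - 4*I)/(t - 1)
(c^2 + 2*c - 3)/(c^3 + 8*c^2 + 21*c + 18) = (c - 1)/(c^2 + 5*c + 6)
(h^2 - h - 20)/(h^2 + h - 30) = (h + 4)/(h + 6)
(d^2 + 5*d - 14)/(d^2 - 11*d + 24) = (d^2 + 5*d - 14)/(d^2 - 11*d + 24)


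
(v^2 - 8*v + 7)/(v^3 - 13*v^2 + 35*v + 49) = (v - 1)/(v^2 - 6*v - 7)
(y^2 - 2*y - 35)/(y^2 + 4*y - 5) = (y - 7)/(y - 1)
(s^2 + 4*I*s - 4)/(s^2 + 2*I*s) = (s + 2*I)/s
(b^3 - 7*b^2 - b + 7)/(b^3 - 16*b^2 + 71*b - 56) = (b + 1)/(b - 8)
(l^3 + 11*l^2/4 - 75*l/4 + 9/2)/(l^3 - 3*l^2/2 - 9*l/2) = (4*l^2 + 23*l - 6)/(2*l*(2*l + 3))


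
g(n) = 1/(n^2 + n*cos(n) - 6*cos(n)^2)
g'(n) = (n*sin(n) - 2*n - 12*sin(n)*cos(n) - cos(n))/(n^2 + n*cos(n) - 6*cos(n)^2)^2 = (n*sin(n) - 2*n - 6*sin(2*n) - cos(n))/(n^2 + n*cos(n) - 6*cos(n)^2)^2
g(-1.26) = 1.56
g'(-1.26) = 16.81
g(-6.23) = 0.04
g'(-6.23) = 0.01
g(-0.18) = -0.17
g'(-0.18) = 0.04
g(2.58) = 5.74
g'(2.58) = 81.34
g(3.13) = 1.50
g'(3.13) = -11.40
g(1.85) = 0.41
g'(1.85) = 0.25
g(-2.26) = 0.24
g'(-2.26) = 0.06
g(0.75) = -0.48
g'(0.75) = -1.75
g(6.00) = 0.03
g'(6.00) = -0.00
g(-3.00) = 0.16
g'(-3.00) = 0.15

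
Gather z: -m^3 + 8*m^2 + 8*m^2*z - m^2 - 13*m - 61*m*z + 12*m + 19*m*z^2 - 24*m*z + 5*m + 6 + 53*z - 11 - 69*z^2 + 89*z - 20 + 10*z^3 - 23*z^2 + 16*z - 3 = -m^3 + 7*m^2 + 4*m + 10*z^3 + z^2*(19*m - 92) + z*(8*m^2 - 85*m + 158) - 28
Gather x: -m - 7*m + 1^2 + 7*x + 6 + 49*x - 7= -8*m + 56*x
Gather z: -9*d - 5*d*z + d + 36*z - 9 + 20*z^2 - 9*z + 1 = -8*d + 20*z^2 + z*(27 - 5*d) - 8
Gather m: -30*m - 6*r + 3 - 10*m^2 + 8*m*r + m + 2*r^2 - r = -10*m^2 + m*(8*r - 29) + 2*r^2 - 7*r + 3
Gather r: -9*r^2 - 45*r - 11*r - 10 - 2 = -9*r^2 - 56*r - 12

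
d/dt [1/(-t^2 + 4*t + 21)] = 2*(t - 2)/(-t^2 + 4*t + 21)^2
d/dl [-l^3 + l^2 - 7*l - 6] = -3*l^2 + 2*l - 7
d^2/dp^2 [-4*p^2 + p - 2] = -8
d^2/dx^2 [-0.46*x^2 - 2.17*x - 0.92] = -0.920000000000000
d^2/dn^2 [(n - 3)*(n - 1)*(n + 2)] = 6*n - 4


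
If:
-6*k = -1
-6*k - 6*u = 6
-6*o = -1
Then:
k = 1/6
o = 1/6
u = -7/6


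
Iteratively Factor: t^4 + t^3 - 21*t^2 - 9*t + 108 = (t + 4)*(t^3 - 3*t^2 - 9*t + 27) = (t - 3)*(t + 4)*(t^2 - 9) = (t - 3)^2*(t + 4)*(t + 3)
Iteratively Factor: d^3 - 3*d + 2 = (d + 2)*(d^2 - 2*d + 1) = (d - 1)*(d + 2)*(d - 1)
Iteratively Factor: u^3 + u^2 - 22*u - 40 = (u + 4)*(u^2 - 3*u - 10) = (u + 2)*(u + 4)*(u - 5)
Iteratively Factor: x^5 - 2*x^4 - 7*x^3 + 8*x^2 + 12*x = (x)*(x^4 - 2*x^3 - 7*x^2 + 8*x + 12) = x*(x - 3)*(x^3 + x^2 - 4*x - 4) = x*(x - 3)*(x + 2)*(x^2 - x - 2) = x*(x - 3)*(x - 2)*(x + 2)*(x + 1)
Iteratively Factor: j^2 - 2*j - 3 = (j - 3)*(j + 1)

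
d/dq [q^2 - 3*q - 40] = 2*q - 3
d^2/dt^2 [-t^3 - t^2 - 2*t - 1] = -6*t - 2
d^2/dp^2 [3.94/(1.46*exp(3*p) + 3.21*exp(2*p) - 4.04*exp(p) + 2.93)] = ((-51.7716*exp(2*p) - 50.5896*exp(p) + 15.9176)*(1.46*exp(3*p) + 3.21*exp(2*p) - 4.04*exp(p) + 2.93) + 3.94*(4.38*exp(2*p) + 6.42*exp(p) - 4.04)*(8.76*exp(2*p) + 12.84*exp(p) - 8.08)*exp(p))*exp(p)/(1.46*exp(3*p) + 3.21*exp(2*p) - 4.04*exp(p) + 2.93)^3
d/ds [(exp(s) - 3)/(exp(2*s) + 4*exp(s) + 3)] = (-2*(exp(s) - 3)*(exp(s) + 2) + exp(2*s) + 4*exp(s) + 3)*exp(s)/(exp(2*s) + 4*exp(s) + 3)^2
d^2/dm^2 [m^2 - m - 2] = 2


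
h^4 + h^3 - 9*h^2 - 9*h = h*(h - 3)*(h + 1)*(h + 3)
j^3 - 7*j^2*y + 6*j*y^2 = j*(j - 6*y)*(j - y)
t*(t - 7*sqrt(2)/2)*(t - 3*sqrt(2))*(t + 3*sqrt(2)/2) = t^4 - 5*sqrt(2)*t^3 + 3*t^2/2 + 63*sqrt(2)*t/2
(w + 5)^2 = w^2 + 10*w + 25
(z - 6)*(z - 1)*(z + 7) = z^3 - 43*z + 42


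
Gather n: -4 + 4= 0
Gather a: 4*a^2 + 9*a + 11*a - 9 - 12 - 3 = 4*a^2 + 20*a - 24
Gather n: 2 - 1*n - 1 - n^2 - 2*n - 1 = -n^2 - 3*n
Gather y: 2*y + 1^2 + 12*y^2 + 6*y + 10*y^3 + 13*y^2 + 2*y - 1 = 10*y^3 + 25*y^2 + 10*y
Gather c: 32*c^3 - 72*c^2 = 32*c^3 - 72*c^2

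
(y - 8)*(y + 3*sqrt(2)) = y^2 - 8*y + 3*sqrt(2)*y - 24*sqrt(2)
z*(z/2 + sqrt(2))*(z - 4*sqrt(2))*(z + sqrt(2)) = z^4/2 - sqrt(2)*z^3/2 - 10*z^2 - 8*sqrt(2)*z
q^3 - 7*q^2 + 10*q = q*(q - 5)*(q - 2)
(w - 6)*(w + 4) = w^2 - 2*w - 24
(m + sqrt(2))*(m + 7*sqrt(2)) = m^2 + 8*sqrt(2)*m + 14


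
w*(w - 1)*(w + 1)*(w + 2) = w^4 + 2*w^3 - w^2 - 2*w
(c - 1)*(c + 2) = c^2 + c - 2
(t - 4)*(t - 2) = t^2 - 6*t + 8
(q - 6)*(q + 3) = q^2 - 3*q - 18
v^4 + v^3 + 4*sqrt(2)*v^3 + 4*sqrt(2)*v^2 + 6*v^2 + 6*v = v*(v + 3*sqrt(2))*(sqrt(2)*v/2 + 1)*(sqrt(2)*v + sqrt(2))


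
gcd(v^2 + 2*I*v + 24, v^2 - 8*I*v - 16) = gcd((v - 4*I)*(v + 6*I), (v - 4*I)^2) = v - 4*I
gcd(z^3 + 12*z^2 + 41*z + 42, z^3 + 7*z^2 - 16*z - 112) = z + 7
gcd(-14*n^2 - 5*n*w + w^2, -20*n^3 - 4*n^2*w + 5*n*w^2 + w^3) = 2*n + w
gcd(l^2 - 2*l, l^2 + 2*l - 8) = l - 2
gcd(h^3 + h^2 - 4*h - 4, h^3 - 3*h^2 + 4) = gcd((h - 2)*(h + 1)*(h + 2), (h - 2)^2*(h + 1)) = h^2 - h - 2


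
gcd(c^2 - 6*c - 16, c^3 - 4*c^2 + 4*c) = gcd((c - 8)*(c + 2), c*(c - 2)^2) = 1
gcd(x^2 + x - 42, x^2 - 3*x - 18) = x - 6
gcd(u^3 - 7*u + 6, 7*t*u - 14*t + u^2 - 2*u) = u - 2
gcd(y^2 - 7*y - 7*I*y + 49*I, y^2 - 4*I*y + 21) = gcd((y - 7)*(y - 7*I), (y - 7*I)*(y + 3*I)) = y - 7*I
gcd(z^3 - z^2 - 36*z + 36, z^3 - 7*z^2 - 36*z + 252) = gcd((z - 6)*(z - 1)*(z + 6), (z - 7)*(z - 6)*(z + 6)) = z^2 - 36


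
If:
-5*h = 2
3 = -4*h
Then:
No Solution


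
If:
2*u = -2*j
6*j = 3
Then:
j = 1/2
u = -1/2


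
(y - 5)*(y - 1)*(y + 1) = y^3 - 5*y^2 - y + 5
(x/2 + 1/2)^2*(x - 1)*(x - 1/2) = x^4/4 + x^3/8 - 3*x^2/8 - x/8 + 1/8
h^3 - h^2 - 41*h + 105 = (h - 5)*(h - 3)*(h + 7)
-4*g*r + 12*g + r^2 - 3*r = (-4*g + r)*(r - 3)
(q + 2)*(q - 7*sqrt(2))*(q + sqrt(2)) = q^3 - 6*sqrt(2)*q^2 + 2*q^2 - 12*sqrt(2)*q - 14*q - 28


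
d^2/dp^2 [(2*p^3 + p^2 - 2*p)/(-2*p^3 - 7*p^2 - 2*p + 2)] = 4*(12*p^6 + 24*p^5 + 24*p^4 + 20*p^3 + 15*p^2 + 30*p + 2)/(8*p^9 + 84*p^8 + 318*p^7 + 487*p^6 + 150*p^5 - 258*p^4 - 136*p^3 + 60*p^2 + 24*p - 8)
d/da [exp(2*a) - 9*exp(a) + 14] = (2*exp(a) - 9)*exp(a)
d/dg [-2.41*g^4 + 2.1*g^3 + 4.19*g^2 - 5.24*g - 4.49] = -9.64*g^3 + 6.3*g^2 + 8.38*g - 5.24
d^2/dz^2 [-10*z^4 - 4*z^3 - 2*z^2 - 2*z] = -120*z^2 - 24*z - 4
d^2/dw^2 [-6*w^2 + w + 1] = -12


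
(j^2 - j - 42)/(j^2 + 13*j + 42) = (j - 7)/(j + 7)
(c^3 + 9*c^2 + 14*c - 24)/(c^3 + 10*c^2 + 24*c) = (c - 1)/c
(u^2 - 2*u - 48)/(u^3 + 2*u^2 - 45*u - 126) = (u - 8)/(u^2 - 4*u - 21)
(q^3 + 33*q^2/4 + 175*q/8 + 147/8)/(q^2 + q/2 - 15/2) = (8*q^2 + 42*q + 49)/(4*(2*q - 5))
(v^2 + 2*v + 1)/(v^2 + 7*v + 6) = (v + 1)/(v + 6)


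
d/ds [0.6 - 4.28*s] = -4.28000000000000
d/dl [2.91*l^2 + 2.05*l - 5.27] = 5.82*l + 2.05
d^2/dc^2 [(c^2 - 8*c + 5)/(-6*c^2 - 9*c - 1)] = 4*(171*c^3 - 261*c^2 - 477*c - 224)/(216*c^6 + 972*c^5 + 1566*c^4 + 1053*c^3 + 261*c^2 + 27*c + 1)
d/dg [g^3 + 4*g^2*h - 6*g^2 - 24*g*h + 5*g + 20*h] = 3*g^2 + 8*g*h - 12*g - 24*h + 5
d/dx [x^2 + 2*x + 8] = 2*x + 2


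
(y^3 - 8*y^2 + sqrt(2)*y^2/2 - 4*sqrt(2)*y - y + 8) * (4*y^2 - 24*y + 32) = 4*y^5 - 56*y^4 + 2*sqrt(2)*y^4 - 28*sqrt(2)*y^3 + 220*y^3 - 200*y^2 + 112*sqrt(2)*y^2 - 224*y - 128*sqrt(2)*y + 256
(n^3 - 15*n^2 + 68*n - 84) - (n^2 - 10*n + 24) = n^3 - 16*n^2 + 78*n - 108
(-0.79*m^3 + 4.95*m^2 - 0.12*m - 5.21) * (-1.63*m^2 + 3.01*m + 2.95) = 1.2877*m^5 - 10.4464*m^4 + 12.7646*m^3 + 22.7336*m^2 - 16.0361*m - 15.3695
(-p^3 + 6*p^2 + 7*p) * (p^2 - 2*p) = -p^5 + 8*p^4 - 5*p^3 - 14*p^2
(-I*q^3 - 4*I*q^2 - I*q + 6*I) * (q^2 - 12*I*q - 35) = -I*q^5 - 12*q^4 - 4*I*q^4 - 48*q^3 + 34*I*q^3 - 12*q^2 + 146*I*q^2 + 72*q + 35*I*q - 210*I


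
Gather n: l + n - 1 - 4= l + n - 5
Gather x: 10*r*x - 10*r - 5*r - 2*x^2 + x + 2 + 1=-15*r - 2*x^2 + x*(10*r + 1) + 3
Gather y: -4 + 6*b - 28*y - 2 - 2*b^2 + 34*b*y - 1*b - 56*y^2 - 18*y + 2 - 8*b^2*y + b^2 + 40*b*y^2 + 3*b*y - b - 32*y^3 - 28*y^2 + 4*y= -b^2 + 4*b - 32*y^3 + y^2*(40*b - 84) + y*(-8*b^2 + 37*b - 42) - 4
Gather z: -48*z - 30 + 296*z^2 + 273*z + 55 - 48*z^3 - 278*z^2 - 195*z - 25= -48*z^3 + 18*z^2 + 30*z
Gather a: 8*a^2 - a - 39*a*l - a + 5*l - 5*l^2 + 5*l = 8*a^2 + a*(-39*l - 2) - 5*l^2 + 10*l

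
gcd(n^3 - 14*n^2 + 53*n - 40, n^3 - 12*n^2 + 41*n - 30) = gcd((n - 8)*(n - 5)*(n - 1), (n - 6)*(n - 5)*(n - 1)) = n^2 - 6*n + 5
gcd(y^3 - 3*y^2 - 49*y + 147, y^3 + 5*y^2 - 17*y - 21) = y^2 + 4*y - 21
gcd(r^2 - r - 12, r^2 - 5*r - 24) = r + 3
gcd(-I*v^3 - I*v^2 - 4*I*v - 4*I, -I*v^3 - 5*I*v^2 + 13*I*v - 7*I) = 1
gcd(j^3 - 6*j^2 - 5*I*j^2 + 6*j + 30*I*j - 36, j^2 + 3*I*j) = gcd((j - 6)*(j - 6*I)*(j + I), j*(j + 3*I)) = 1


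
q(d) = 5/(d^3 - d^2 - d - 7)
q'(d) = 5*(-3*d^2 + 2*d + 1)/(d^3 - d^2 - d - 7)^2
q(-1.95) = -0.31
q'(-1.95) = -0.27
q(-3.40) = -0.09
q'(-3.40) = -0.07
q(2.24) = -1.66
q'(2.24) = -5.25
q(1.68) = -0.74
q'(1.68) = -0.45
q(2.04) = -1.06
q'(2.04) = -1.67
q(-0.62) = -0.71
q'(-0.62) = -0.14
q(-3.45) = -0.09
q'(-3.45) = -0.07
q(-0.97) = -0.63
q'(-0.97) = -0.30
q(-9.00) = -0.00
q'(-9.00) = 0.00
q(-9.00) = -0.00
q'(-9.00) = 0.00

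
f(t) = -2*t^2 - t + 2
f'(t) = -4*t - 1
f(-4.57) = -35.20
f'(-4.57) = 17.28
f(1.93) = -7.38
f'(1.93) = -8.72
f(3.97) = -33.49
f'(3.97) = -16.88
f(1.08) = -1.41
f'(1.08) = -5.32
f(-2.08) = -4.57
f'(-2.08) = 7.32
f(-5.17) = -46.29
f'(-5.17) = 19.68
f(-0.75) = 1.62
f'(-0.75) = 2.00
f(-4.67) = -36.95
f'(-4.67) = 17.68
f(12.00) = -298.00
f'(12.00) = -49.00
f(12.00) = -298.00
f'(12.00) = -49.00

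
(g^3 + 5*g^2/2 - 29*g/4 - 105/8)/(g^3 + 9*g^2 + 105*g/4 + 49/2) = (4*g^2 - 4*g - 15)/(2*(2*g^2 + 11*g + 14))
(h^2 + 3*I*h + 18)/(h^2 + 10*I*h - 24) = (h - 3*I)/(h + 4*I)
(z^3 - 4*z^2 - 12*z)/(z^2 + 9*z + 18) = z*(z^2 - 4*z - 12)/(z^2 + 9*z + 18)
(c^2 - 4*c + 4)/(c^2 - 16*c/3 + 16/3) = 3*(c^2 - 4*c + 4)/(3*c^2 - 16*c + 16)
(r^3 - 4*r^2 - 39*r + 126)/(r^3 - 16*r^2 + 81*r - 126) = (r + 6)/(r - 6)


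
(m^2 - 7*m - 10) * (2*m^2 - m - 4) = 2*m^4 - 15*m^3 - 17*m^2 + 38*m + 40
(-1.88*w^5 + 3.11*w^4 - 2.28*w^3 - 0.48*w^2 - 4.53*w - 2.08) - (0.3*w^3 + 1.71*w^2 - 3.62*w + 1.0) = -1.88*w^5 + 3.11*w^4 - 2.58*w^3 - 2.19*w^2 - 0.91*w - 3.08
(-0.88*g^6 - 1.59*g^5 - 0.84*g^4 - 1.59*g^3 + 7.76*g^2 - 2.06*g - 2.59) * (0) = 0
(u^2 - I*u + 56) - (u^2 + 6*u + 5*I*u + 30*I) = -6*u - 6*I*u + 56 - 30*I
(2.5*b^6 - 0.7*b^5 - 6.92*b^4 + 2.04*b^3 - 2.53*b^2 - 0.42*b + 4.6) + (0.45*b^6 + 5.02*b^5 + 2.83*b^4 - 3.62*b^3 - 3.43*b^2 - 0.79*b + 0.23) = 2.95*b^6 + 4.32*b^5 - 4.09*b^4 - 1.58*b^3 - 5.96*b^2 - 1.21*b + 4.83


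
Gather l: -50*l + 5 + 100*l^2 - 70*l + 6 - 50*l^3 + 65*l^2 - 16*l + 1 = -50*l^3 + 165*l^2 - 136*l + 12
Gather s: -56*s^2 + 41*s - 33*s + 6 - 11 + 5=-56*s^2 + 8*s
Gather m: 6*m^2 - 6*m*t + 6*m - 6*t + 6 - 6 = 6*m^2 + m*(6 - 6*t) - 6*t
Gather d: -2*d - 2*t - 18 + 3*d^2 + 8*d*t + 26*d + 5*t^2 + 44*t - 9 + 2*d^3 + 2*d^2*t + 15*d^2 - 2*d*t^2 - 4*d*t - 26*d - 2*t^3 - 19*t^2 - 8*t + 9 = 2*d^3 + d^2*(2*t + 18) + d*(-2*t^2 + 4*t - 2) - 2*t^3 - 14*t^2 + 34*t - 18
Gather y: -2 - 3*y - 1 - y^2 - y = -y^2 - 4*y - 3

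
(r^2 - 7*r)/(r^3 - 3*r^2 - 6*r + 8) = r*(r - 7)/(r^3 - 3*r^2 - 6*r + 8)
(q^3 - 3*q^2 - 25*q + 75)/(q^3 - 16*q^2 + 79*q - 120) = (q + 5)/(q - 8)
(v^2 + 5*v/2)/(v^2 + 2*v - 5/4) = 2*v/(2*v - 1)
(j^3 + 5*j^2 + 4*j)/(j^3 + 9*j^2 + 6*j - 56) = j*(j + 1)/(j^2 + 5*j - 14)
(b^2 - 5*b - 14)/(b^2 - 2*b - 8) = (b - 7)/(b - 4)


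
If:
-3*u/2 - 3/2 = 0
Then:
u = -1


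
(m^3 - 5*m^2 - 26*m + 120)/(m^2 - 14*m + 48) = (m^2 + m - 20)/(m - 8)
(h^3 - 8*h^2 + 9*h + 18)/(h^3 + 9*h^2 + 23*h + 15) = (h^2 - 9*h + 18)/(h^2 + 8*h + 15)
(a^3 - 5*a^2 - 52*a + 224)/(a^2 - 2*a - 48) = (a^2 + 3*a - 28)/(a + 6)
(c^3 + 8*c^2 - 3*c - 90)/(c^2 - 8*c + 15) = (c^2 + 11*c + 30)/(c - 5)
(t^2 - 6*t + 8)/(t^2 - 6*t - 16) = (-t^2 + 6*t - 8)/(-t^2 + 6*t + 16)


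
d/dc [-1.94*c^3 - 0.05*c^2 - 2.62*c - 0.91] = -5.82*c^2 - 0.1*c - 2.62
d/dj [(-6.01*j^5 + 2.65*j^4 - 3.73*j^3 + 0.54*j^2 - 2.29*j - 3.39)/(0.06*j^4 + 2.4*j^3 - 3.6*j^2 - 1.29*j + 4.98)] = (-0.3606*j^8 - 28.848*j^7 + 71.4918*j^6 + 11.8668*j^5 - 147.3603*j^4 + 74.217*j^3 - 40.2588*j^2 - 19.0296*j - 15.7773)/(0.0036*j^8 + 0.288*j^7 + 5.328*j^6 - 17.4348*j^5 + 7.3656*j^4 + 33.192*j^3 - 34.1919*j^2 - 12.8484*j + 24.8004)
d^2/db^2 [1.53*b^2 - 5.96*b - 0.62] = 3.06000000000000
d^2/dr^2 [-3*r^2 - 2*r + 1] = -6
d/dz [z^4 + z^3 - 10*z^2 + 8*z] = 4*z^3 + 3*z^2 - 20*z + 8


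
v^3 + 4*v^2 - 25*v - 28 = (v - 4)*(v + 1)*(v + 7)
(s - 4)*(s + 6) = s^2 + 2*s - 24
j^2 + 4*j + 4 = (j + 2)^2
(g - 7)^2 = g^2 - 14*g + 49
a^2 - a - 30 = (a - 6)*(a + 5)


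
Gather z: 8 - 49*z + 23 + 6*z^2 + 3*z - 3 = 6*z^2 - 46*z + 28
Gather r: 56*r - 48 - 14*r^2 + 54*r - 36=-14*r^2 + 110*r - 84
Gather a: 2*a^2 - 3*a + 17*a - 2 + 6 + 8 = 2*a^2 + 14*a + 12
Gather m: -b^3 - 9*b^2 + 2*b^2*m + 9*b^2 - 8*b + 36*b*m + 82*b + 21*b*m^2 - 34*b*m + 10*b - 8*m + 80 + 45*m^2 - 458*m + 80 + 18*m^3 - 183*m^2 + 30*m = -b^3 + 84*b + 18*m^3 + m^2*(21*b - 138) + m*(2*b^2 + 2*b - 436) + 160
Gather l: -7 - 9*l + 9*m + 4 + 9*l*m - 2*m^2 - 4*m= l*(9*m - 9) - 2*m^2 + 5*m - 3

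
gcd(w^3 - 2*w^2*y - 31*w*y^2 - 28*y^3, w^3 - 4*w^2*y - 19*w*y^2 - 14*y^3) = -w^2 + 6*w*y + 7*y^2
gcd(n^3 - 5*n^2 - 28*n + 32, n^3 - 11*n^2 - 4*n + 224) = n^2 - 4*n - 32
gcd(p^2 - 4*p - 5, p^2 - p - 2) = p + 1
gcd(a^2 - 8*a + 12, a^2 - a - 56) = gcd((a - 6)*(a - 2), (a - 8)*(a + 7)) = 1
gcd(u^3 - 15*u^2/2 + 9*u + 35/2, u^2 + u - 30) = u - 5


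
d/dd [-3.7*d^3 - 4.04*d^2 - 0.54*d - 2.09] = -11.1*d^2 - 8.08*d - 0.54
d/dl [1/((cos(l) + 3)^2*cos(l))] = 3*(sin(l)/cos(l)^2 + tan(l))/(cos(l) + 3)^3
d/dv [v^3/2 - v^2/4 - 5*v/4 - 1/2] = 3*v^2/2 - v/2 - 5/4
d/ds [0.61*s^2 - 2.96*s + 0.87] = 1.22*s - 2.96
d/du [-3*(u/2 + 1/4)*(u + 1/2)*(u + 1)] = -9*u^2/2 - 6*u - 15/8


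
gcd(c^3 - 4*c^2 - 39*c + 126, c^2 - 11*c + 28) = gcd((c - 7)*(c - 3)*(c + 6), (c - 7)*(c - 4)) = c - 7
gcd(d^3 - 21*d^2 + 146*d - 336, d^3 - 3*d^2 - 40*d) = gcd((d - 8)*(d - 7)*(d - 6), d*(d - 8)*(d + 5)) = d - 8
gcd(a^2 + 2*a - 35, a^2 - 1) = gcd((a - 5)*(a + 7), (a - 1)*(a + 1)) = 1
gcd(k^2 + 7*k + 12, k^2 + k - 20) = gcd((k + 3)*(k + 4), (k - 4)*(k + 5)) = 1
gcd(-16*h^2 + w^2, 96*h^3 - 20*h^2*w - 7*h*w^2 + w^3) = 4*h + w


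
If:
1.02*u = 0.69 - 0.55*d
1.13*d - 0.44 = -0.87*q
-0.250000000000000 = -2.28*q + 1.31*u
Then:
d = 0.01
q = 0.50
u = 0.67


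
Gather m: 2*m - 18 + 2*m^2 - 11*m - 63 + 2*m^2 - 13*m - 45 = 4*m^2 - 22*m - 126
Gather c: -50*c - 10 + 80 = 70 - 50*c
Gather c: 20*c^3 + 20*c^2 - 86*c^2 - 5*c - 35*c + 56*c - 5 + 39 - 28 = 20*c^3 - 66*c^2 + 16*c + 6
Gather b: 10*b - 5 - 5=10*b - 10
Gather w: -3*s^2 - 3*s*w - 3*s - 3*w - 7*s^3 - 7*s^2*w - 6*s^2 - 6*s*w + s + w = -7*s^3 - 9*s^2 - 2*s + w*(-7*s^2 - 9*s - 2)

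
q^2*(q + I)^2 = q^4 + 2*I*q^3 - q^2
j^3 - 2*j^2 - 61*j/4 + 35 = (j - 7/2)*(j - 5/2)*(j + 4)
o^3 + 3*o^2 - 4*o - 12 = (o - 2)*(o + 2)*(o + 3)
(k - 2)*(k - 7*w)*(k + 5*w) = k^3 - 2*k^2*w - 2*k^2 - 35*k*w^2 + 4*k*w + 70*w^2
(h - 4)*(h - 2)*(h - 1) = h^3 - 7*h^2 + 14*h - 8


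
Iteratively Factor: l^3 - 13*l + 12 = (l - 1)*(l^2 + l - 12) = (l - 1)*(l + 4)*(l - 3)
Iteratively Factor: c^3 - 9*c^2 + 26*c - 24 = (c - 3)*(c^2 - 6*c + 8) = (c - 3)*(c - 2)*(c - 4)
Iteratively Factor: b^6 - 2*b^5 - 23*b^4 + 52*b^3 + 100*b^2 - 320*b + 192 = (b - 2)*(b^5 - 23*b^3 + 6*b^2 + 112*b - 96) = (b - 2)*(b + 4)*(b^4 - 4*b^3 - 7*b^2 + 34*b - 24) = (b - 2)^2*(b + 4)*(b^3 - 2*b^2 - 11*b + 12) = (b - 2)^2*(b - 1)*(b + 4)*(b^2 - b - 12) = (b - 2)^2*(b - 1)*(b + 3)*(b + 4)*(b - 4)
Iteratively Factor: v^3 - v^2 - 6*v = (v + 2)*(v^2 - 3*v) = (v - 3)*(v + 2)*(v)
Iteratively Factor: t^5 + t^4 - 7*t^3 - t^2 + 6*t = (t + 3)*(t^4 - 2*t^3 - t^2 + 2*t) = (t + 1)*(t + 3)*(t^3 - 3*t^2 + 2*t) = (t - 1)*(t + 1)*(t + 3)*(t^2 - 2*t) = t*(t - 1)*(t + 1)*(t + 3)*(t - 2)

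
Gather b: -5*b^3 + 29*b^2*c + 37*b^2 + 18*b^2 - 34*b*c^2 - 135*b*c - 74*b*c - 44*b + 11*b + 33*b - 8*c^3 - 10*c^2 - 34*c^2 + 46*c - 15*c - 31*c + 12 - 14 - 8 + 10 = -5*b^3 + b^2*(29*c + 55) + b*(-34*c^2 - 209*c) - 8*c^3 - 44*c^2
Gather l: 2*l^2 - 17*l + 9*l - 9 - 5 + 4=2*l^2 - 8*l - 10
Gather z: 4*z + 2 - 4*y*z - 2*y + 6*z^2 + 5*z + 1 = -2*y + 6*z^2 + z*(9 - 4*y) + 3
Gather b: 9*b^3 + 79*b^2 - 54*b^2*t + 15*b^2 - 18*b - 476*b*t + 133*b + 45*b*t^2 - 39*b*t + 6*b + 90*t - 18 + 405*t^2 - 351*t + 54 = 9*b^3 + b^2*(94 - 54*t) + b*(45*t^2 - 515*t + 121) + 405*t^2 - 261*t + 36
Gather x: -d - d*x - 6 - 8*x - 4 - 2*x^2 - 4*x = -d - 2*x^2 + x*(-d - 12) - 10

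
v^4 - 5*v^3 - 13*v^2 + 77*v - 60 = (v - 5)*(v - 3)*(v - 1)*(v + 4)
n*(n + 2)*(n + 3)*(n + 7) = n^4 + 12*n^3 + 41*n^2 + 42*n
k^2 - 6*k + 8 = (k - 4)*(k - 2)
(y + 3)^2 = y^2 + 6*y + 9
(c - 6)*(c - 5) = c^2 - 11*c + 30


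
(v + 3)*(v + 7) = v^2 + 10*v + 21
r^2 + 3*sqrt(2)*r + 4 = (r + sqrt(2))*(r + 2*sqrt(2))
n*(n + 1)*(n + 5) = n^3 + 6*n^2 + 5*n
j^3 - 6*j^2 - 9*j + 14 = (j - 7)*(j - 1)*(j + 2)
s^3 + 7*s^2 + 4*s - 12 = (s - 1)*(s + 2)*(s + 6)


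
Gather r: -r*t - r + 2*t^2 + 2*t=r*(-t - 1) + 2*t^2 + 2*t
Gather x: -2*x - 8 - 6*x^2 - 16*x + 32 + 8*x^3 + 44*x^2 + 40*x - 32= 8*x^3 + 38*x^2 + 22*x - 8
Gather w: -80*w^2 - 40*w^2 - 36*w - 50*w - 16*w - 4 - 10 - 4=-120*w^2 - 102*w - 18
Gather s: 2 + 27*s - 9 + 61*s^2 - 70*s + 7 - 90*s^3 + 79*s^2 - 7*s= -90*s^3 + 140*s^2 - 50*s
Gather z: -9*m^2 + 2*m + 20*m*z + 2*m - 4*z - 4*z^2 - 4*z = -9*m^2 + 4*m - 4*z^2 + z*(20*m - 8)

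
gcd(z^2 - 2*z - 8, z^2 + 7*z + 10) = z + 2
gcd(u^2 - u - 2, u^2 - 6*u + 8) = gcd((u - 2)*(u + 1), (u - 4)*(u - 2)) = u - 2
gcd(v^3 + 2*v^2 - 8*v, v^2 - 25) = 1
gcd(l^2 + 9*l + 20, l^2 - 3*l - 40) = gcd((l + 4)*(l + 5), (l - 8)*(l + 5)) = l + 5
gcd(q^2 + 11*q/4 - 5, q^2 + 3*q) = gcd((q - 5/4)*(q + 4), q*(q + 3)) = 1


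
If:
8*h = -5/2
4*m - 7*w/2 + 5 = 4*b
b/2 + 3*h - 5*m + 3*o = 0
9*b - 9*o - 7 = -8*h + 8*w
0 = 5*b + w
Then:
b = -103/1618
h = -5/16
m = -13399/12944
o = -3403/2427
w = 515/1618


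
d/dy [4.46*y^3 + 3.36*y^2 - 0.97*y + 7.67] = 13.38*y^2 + 6.72*y - 0.97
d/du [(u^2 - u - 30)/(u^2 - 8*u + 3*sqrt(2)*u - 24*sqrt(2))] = ((2*u - 1)*(u^2 - 8*u + 3*sqrt(2)*u - 24*sqrt(2)) + (2*u - 8 + 3*sqrt(2))*(-u^2 + u + 30))/(u^2 - 8*u + 3*sqrt(2)*u - 24*sqrt(2))^2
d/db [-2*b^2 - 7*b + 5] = -4*b - 7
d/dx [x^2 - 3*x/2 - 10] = 2*x - 3/2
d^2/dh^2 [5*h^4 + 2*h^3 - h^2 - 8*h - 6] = 60*h^2 + 12*h - 2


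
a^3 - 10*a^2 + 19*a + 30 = (a - 6)*(a - 5)*(a + 1)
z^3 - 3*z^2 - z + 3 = (z - 3)*(z - 1)*(z + 1)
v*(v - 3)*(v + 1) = v^3 - 2*v^2 - 3*v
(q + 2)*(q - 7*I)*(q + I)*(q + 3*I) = q^4 + 2*q^3 - 3*I*q^3 + 25*q^2 - 6*I*q^2 + 50*q + 21*I*q + 42*I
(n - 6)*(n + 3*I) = n^2 - 6*n + 3*I*n - 18*I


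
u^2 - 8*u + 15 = (u - 5)*(u - 3)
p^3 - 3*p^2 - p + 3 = (p - 3)*(p - 1)*(p + 1)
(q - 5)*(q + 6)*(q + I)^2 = q^4 + q^3 + 2*I*q^3 - 31*q^2 + 2*I*q^2 - q - 60*I*q + 30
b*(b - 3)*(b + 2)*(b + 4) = b^4 + 3*b^3 - 10*b^2 - 24*b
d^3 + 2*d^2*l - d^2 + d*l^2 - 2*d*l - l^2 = (d - 1)*(d + l)^2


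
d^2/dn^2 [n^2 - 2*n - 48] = 2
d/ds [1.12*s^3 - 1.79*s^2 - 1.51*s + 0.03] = 3.36*s^2 - 3.58*s - 1.51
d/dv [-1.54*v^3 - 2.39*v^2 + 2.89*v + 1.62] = -4.62*v^2 - 4.78*v + 2.89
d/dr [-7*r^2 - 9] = -14*r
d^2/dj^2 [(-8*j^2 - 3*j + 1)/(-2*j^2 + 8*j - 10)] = (35*j^3 - 123*j^2 - 33*j + 249)/(j^6 - 12*j^5 + 63*j^4 - 184*j^3 + 315*j^2 - 300*j + 125)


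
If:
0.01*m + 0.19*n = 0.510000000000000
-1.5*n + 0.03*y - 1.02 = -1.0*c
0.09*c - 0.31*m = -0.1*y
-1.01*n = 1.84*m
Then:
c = 5.45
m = -1.52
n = 2.76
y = -9.61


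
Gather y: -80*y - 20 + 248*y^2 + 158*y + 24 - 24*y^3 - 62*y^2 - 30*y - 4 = -24*y^3 + 186*y^2 + 48*y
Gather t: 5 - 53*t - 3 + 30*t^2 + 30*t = 30*t^2 - 23*t + 2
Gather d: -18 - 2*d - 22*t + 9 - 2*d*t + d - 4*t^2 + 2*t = d*(-2*t - 1) - 4*t^2 - 20*t - 9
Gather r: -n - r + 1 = -n - r + 1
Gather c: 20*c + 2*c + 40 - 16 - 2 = 22*c + 22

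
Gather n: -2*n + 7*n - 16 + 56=5*n + 40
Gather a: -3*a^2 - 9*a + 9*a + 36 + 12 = 48 - 3*a^2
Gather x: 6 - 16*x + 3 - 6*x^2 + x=-6*x^2 - 15*x + 9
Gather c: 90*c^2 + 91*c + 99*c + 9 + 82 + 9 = 90*c^2 + 190*c + 100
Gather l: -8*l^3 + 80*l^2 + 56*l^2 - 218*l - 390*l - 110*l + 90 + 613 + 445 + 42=-8*l^3 + 136*l^2 - 718*l + 1190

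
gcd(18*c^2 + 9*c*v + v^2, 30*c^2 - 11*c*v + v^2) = 1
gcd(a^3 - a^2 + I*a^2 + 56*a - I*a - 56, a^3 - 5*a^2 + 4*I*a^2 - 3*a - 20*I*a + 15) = 1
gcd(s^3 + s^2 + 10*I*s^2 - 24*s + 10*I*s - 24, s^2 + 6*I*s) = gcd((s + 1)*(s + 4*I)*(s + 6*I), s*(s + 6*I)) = s + 6*I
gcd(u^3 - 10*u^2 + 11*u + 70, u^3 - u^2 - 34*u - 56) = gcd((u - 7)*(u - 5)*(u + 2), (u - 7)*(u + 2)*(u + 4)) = u^2 - 5*u - 14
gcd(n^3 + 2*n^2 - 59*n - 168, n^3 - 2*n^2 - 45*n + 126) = n + 7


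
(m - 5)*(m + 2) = m^2 - 3*m - 10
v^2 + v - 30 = (v - 5)*(v + 6)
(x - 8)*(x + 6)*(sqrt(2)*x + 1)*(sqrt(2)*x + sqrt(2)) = 2*x^4 - 2*x^3 + sqrt(2)*x^3 - 100*x^2 - sqrt(2)*x^2 - 96*x - 50*sqrt(2)*x - 48*sqrt(2)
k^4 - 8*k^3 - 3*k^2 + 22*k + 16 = (k - 8)*(k - 2)*(k + 1)^2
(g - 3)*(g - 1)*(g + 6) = g^3 + 2*g^2 - 21*g + 18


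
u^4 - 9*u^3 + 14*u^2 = u^2*(u - 7)*(u - 2)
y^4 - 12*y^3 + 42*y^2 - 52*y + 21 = (y - 7)*(y - 3)*(y - 1)^2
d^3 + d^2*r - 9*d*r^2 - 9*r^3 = (d - 3*r)*(d + r)*(d + 3*r)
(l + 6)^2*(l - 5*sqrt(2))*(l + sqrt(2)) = l^4 - 4*sqrt(2)*l^3 + 12*l^3 - 48*sqrt(2)*l^2 + 26*l^2 - 144*sqrt(2)*l - 120*l - 360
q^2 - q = q*(q - 1)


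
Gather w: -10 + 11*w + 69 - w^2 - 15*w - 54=-w^2 - 4*w + 5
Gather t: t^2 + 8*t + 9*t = t^2 + 17*t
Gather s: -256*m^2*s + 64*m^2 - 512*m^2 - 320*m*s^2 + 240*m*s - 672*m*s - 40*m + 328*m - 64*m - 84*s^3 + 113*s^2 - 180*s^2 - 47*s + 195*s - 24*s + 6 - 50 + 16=-448*m^2 + 224*m - 84*s^3 + s^2*(-320*m - 67) + s*(-256*m^2 - 432*m + 124) - 28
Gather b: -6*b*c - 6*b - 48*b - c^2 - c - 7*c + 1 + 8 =b*(-6*c - 54) - c^2 - 8*c + 9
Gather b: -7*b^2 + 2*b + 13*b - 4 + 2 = -7*b^2 + 15*b - 2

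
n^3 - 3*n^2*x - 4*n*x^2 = n*(n - 4*x)*(n + x)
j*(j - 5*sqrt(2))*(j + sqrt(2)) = j^3 - 4*sqrt(2)*j^2 - 10*j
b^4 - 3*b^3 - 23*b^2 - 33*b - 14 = (b - 7)*(b + 1)^2*(b + 2)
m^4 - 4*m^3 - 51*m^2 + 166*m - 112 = (m - 8)*(m - 2)*(m - 1)*(m + 7)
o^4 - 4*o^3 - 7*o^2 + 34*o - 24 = (o - 4)*(o - 2)*(o - 1)*(o + 3)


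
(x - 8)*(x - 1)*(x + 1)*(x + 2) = x^4 - 6*x^3 - 17*x^2 + 6*x + 16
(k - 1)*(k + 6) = k^2 + 5*k - 6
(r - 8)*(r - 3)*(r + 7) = r^3 - 4*r^2 - 53*r + 168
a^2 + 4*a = a*(a + 4)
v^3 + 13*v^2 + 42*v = v*(v + 6)*(v + 7)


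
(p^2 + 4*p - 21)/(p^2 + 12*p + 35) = (p - 3)/(p + 5)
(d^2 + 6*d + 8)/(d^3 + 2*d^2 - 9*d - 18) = (d + 4)/(d^2 - 9)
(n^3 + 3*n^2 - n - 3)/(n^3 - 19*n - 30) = (n^2 - 1)/(n^2 - 3*n - 10)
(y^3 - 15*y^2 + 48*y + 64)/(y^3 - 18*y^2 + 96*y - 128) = (y + 1)/(y - 2)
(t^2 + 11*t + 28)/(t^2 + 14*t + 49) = (t + 4)/(t + 7)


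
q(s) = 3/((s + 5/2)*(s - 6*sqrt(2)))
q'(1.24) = 0.01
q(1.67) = -0.11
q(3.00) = -0.10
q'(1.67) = 0.01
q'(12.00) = -0.02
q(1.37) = -0.11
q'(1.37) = 0.01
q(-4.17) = 0.14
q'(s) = -3/((s + 5/2)*(s - 6*sqrt(2))^2) - 3/((s + 5/2)^2*(s - 6*sqrt(2)))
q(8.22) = -1.05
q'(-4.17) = 0.10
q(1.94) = -0.10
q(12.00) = 0.06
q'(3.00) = 0.00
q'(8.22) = -3.88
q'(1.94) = 0.01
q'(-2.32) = 8.43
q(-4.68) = 0.10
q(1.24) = -0.11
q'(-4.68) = 0.06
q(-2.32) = -1.54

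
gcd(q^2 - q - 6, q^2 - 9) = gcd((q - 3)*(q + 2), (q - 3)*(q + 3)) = q - 3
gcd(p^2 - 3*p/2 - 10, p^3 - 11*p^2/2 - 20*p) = p + 5/2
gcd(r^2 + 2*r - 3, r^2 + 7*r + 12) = r + 3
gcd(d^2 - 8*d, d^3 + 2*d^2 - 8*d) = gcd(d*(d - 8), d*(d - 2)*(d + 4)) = d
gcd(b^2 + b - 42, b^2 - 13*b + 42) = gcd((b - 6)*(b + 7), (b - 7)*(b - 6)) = b - 6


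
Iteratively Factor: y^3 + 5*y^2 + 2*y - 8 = (y - 1)*(y^2 + 6*y + 8) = (y - 1)*(y + 2)*(y + 4)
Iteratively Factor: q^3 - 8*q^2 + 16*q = (q - 4)*(q^2 - 4*q) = q*(q - 4)*(q - 4)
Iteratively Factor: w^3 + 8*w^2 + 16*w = (w + 4)*(w^2 + 4*w) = (w + 4)^2*(w)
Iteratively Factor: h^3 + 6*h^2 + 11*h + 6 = (h + 3)*(h^2 + 3*h + 2) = (h + 1)*(h + 3)*(h + 2)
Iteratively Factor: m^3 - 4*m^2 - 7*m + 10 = (m + 2)*(m^2 - 6*m + 5) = (m - 1)*(m + 2)*(m - 5)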